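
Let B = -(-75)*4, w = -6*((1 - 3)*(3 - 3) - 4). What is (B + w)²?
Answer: 104976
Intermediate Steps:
w = 24 (w = -6*(-2*0 - 4) = -6*(0 - 4) = -6*(-4) = 24)
B = 300 (B = -25*(-12) = 300)
(B + w)² = (300 + 24)² = 324² = 104976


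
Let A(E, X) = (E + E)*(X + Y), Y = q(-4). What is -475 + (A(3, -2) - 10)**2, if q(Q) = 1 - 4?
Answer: 1125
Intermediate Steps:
q(Q) = -3
Y = -3
A(E, X) = 2*E*(-3 + X) (A(E, X) = (E + E)*(X - 3) = (2*E)*(-3 + X) = 2*E*(-3 + X))
-475 + (A(3, -2) - 10)**2 = -475 + (2*3*(-3 - 2) - 10)**2 = -475 + (2*3*(-5) - 10)**2 = -475 + (-30 - 10)**2 = -475 + (-40)**2 = -475 + 1600 = 1125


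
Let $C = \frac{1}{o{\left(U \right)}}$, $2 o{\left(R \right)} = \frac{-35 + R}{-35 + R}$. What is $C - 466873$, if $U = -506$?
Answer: $-466871$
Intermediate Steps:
$o{\left(R \right)} = \frac{1}{2}$ ($o{\left(R \right)} = \frac{\left(-35 + R\right) \frac{1}{-35 + R}}{2} = \frac{1}{2} \cdot 1 = \frac{1}{2}$)
$C = 2$ ($C = \frac{1}{\frac{1}{2}} = 2$)
$C - 466873 = 2 - 466873 = -466871$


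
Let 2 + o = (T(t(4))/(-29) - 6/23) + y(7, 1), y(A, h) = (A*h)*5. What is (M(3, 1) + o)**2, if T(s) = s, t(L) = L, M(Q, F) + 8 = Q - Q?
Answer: 269255281/444889 ≈ 605.22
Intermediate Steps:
M(Q, F) = -8 (M(Q, F) = -8 + (Q - Q) = -8 + 0 = -8)
y(A, h) = 5*A*h
o = 21745/667 (o = -2 + ((4/(-29) - 6/23) + 5*7*1) = -2 + ((4*(-1/29) - 6*1/23) + 35) = -2 + ((-4/29 - 6/23) + 35) = -2 + (-266/667 + 35) = -2 + 23079/667 = 21745/667 ≈ 32.601)
(M(3, 1) + o)**2 = (-8 + 21745/667)**2 = (16409/667)**2 = 269255281/444889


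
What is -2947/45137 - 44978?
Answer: -2030174933/45137 ≈ -44978.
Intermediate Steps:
-2947/45137 - 44978 = -2030174933/45137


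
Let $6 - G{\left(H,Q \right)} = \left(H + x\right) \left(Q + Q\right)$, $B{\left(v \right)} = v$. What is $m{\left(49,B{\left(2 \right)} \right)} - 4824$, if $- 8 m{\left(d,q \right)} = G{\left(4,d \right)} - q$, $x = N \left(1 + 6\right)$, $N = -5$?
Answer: $- \frac{20817}{4} \approx -5204.3$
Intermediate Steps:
$x = -35$ ($x = - 5 \left(1 + 6\right) = \left(-5\right) 7 = -35$)
$G{\left(H,Q \right)} = 6 - 2 Q \left(-35 + H\right)$ ($G{\left(H,Q \right)} = 6 - \left(H - 35\right) \left(Q + Q\right) = 6 - \left(-35 + H\right) 2 Q = 6 - 2 Q \left(-35 + H\right)$)
$m{\left(d,q \right)} = - \frac{3}{4} - \frac{31 d}{4} + \frac{q}{8}$ ($m{\left(d,q \right)} = - \frac{\left(6 + 70 d - 8 d\right) - q}{8} = - \frac{\left(6 + 62 d\right) - q}{8} = - \frac{6 - q + 62 d}{8} = - \frac{3}{4} - \frac{31 d}{4} + \frac{q}{8}$)
$m{\left(49,B{\left(2 \right)} \right)} - 4824 = \left(- \frac{3}{4} - \frac{1519}{4} + \frac{1}{8} \cdot 2\right) - 4824 = \left(- \frac{3}{4} - \frac{1519}{4} + \frac{1}{4}\right) - 4824 = - \frac{1521}{4} - 4824 = - \frac{20817}{4}$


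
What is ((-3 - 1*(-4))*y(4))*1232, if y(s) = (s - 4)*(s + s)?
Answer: 0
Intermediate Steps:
y(s) = 2*s*(-4 + s) (y(s) = (-4 + s)*(2*s) = 2*s*(-4 + s))
((-3 - 1*(-4))*y(4))*1232 = ((-3 - 1*(-4))*(2*4*(-4 + 4)))*1232 = ((-3 + 4)*(2*4*0))*1232 = (1*0)*1232 = 0*1232 = 0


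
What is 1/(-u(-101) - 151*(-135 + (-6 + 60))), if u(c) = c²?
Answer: 1/2030 ≈ 0.00049261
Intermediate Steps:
1/(-u(-101) - 151*(-135 + (-6 + 60))) = 1/(-1*(-101)² - 151*(-135 + (-6 + 60))) = 1/(-1*10201 - 151*(-135 + 54)) = 1/(-10201 - 151*(-81)) = 1/(-10201 + 12231) = 1/2030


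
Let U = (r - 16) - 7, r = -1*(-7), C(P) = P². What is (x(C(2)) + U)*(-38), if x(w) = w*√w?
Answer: 304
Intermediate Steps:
r = 7
x(w) = w^(3/2)
U = -16 (U = (7 - 16) - 7 = -9 - 7 = -16)
(x(C(2)) + U)*(-38) = ((2²)^(3/2) - 16)*(-38) = (4^(3/2) - 16)*(-38) = (8 - 16)*(-38) = -8*(-38) = 304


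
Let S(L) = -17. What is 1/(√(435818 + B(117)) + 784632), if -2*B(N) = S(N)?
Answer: 523088/410431293065 - √1743306/1231293879195 ≈ 1.2734e-6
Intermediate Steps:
B(N) = 17/2 (B(N) = -½*(-17) = 17/2)
1/(√(435818 + B(117)) + 784632) = 1/(√(435818 + 17/2) + 784632) = 1/(√(871653/2) + 784632) = 1/(√1743306/2 + 784632) = 1/(784632 + √1743306/2)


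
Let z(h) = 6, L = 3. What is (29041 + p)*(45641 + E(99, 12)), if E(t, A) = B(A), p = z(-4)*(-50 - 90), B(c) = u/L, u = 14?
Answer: 3861760337/3 ≈ 1.2873e+9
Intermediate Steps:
B(c) = 14/3
p = -840 (p = 6*(-50 - 90) = 6*(-140) = -840)
E(t, A) = 14/3
(29041 + p)*(45641 + E(99, 12)) = (29041 - 840)*(45641 + 14/3) = 28201*(136937/3) = 3861760337/3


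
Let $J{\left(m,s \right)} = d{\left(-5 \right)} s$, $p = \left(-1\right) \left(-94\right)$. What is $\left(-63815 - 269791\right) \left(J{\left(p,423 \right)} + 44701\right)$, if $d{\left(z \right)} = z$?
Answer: $-14206945116$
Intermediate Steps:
$p = 94$
$J{\left(m,s \right)} = - 5 s$
$\left(-63815 - 269791\right) \left(J{\left(p,423 \right)} + 44701\right) = \left(-63815 - 269791\right) \left(\left(-5\right) 423 + 44701\right) = - 333606 \left(-2115 + 44701\right) = \left(-333606\right) 42586 = -14206945116$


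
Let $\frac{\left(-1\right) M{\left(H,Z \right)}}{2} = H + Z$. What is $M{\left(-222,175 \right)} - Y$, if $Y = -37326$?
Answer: $37420$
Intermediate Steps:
$M{\left(H,Z \right)} = - 2 H - 2 Z$ ($M{\left(H,Z \right)} = - 2 \left(H + Z\right) = - 2 H - 2 Z$)
$M{\left(-222,175 \right)} - Y = \left(\left(-2\right) \left(-222\right) - 350\right) - -37326 = \left(444 - 350\right) + 37326 = 94 + 37326 = 37420$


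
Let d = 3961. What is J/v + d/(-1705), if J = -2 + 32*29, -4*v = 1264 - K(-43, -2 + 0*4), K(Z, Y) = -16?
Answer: -56927/10912 ≈ -5.2169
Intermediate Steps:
v = -320 (v = -(1264 - 1*(-16))/4 = -(1264 + 16)/4 = -1/4*1280 = -320)
J = 926 (J = -2 + 928 = 926)
J/v + d/(-1705) = 926/(-320) + 3961/(-1705) = 926*(-1/320) + 3961*(-1/1705) = -463/160 - 3961/1705 = -56927/10912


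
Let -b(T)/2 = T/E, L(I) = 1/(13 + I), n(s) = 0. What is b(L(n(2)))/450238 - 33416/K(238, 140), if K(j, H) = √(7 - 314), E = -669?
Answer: 1/1957859943 + 33416*I*√307/307 ≈ 5.1076e-10 + 1907.2*I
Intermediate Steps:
K(j, H) = I*√307 (K(j, H) = √(-307) = I*√307)
b(T) = 2*T/669 (b(T) = -2*T/(-669) = -2*T*(-1)/669 = -(-2)*T/669 = 2*T/669)
b(L(n(2)))/450238 - 33416/K(238, 140) = (2/(669*(13 + 0)))/450238 - 33416*(-I*√307/307) = ((2/669)/13)*(1/450238) - (-33416)*I*√307/307 = ((2/669)*(1/13))*(1/450238) + 33416*I*√307/307 = (2/8697)*(1/450238) + 33416*I*√307/307 = 1/1957859943 + 33416*I*√307/307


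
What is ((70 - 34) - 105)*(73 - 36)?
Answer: -2553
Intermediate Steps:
((70 - 34) - 105)*(73 - 36) = (36 - 105)*37 = -69*37 = -2553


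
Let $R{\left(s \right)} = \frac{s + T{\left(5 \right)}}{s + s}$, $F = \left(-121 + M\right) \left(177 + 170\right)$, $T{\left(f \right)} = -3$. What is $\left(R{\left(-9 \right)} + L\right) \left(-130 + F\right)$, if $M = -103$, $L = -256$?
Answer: $\frac{59639228}{3} \approx 1.988 \cdot 10^{7}$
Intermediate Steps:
$F = -77728$ ($F = \left(-121 - 103\right) \left(177 + 170\right) = \left(-224\right) 347 = -77728$)
$R{\left(s \right)} = \frac{-3 + s}{2 s}$ ($R{\left(s \right)} = \frac{s - 3}{s + s} = \frac{-3 + s}{2 s}$)
$\left(R{\left(-9 \right)} + L\right) \left(-130 + F\right) = \left(\frac{-3 - 9}{2 \left(-9\right)} - 256\right) \left(-130 - 77728\right) = \left(\frac{1}{2} \left(- \frac{1}{9}\right) \left(-12\right) - 256\right) \left(-77858\right) = \left(\frac{2}{3} - 256\right) \left(-77858\right) = \left(- \frac{766}{3}\right) \left(-77858\right) = \frac{59639228}{3}$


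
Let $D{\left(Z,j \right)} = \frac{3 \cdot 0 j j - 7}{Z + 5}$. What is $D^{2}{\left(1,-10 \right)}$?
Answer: $\frac{49}{36} \approx 1.3611$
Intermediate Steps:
$D{\left(Z,j \right)} = - \frac{7}{5 + Z}$ ($D{\left(Z,j \right)} = \frac{0 j^{2} - 7}{5 + Z} = \frac{0 - 7}{5 + Z} = - \frac{7}{5 + Z}$)
$D^{2}{\left(1,-10 \right)} = \left(- \frac{7}{5 + 1}\right)^{2} = \left(- \frac{7}{6}\right)^{2} = \frac{49}{36}$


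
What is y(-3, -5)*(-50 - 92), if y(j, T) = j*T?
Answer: -2130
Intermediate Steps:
y(j, T) = T*j
y(-3, -5)*(-50 - 92) = (-5*(-3))*(-50 - 92) = 15*(-142) = -2130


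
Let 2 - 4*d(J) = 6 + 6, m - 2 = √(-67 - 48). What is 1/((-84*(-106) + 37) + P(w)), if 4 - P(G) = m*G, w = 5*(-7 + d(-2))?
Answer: 7232/65584855 - 38*I*√115/65584855 ≈ 0.00011027 - 6.2134e-6*I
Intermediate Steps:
m = 2 + I*√115 (m = 2 + √(-67 - 48) = 2 + √(-115) = 2 + I*√115 ≈ 2.0 + 10.724*I)
d(J) = -5/2 (d(J) = ½ - (6 + 6)/4 = ½ - ¼*12 = ½ - 3 = -5/2)
w = -95/2 (w = 5*(-7 - 5/2) = 5*(-19/2) = -95/2 ≈ -47.500)
P(G) = 4 - G*(2 + I*√115) (P(G) = 4 - (2 + I*√115)*G = 4 - G*(2 + I*√115))
1/((-84*(-106) + 37) + P(w)) = 1/((-84*(-106) + 37) + (4 - 1*(-95/2)*(2 + I*√115))) = 1/((8904 + 37) + (4 + (95 + 95*I*√115/2))) = 1/(8941 + (99 + 95*I*√115/2)) = 1/(9040 + 95*I*√115/2)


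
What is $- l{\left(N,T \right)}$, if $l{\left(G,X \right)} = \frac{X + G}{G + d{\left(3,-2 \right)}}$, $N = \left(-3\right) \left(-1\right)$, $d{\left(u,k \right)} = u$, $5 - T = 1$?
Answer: $- \frac{7}{6} \approx -1.1667$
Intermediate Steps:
$T = 4$ ($T = 5 - 1 = 4$)
$N = 3$
$l{\left(G,X \right)} = \frac{G + X}{3 + G}$ ($l{\left(G,X \right)} = \frac{X + G}{G + 3} = \frac{G + X}{3 + G}$)
$- l{\left(N,T \right)} = - \frac{3 + 4}{3 + 3} = - \frac{7}{6}$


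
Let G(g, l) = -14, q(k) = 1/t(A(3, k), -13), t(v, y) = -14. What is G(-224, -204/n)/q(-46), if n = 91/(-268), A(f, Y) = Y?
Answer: 196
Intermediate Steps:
n = -91/268 (n = 91*(-1/268) = -91/268 ≈ -0.33955)
q(k) = -1/14 (q(k) = 1/(-14) = -1/14)
G(-224, -204/n)/q(-46) = -14/(-1/14) = -14*(-14) = 196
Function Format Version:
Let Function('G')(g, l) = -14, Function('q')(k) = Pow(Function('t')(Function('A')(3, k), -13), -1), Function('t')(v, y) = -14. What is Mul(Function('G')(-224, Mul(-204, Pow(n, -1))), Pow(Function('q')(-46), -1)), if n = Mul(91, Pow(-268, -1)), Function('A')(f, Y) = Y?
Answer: 196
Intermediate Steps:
n = Rational(-91, 268) (n = Mul(91, Rational(-1, 268)) = Rational(-91, 268) ≈ -0.33955)
Function('q')(k) = Rational(-1, 14) (Function('q')(k) = Pow(-14, -1) = Rational(-1, 14))
Mul(Function('G')(-224, Mul(-204, Pow(n, -1))), Pow(Function('q')(-46), -1)) = Mul(-14, Pow(Rational(-1, 14), -1)) = Mul(-14, -14) = 196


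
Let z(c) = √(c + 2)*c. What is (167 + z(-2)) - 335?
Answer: -168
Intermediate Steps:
z(c) = c*√(2 + c) (z(c) = √(2 + c)*c = c*√(2 + c))
(167 + z(-2)) - 335 = (167 - 2*√(2 - 2)) - 335 = (167 - 2*√0) - 335 = (167 - 2*0) - 335 = (167 + 0) - 335 = 167 - 335 = -168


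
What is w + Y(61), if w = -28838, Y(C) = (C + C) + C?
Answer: -28655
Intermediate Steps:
Y(C) = 3*C (Y(C) = 2*C + C = 3*C)
w + Y(61) = -28838 + 3*61 = -28838 + 183 = -28655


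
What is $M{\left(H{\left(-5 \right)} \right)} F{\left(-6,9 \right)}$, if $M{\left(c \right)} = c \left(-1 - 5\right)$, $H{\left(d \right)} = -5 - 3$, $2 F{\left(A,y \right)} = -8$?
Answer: $-192$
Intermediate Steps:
$F{\left(A,y \right)} = -4$ ($F{\left(A,y \right)} = \frac{1}{2} \left(-8\right) = -4$)
$H{\left(d \right)} = -8$ ($H{\left(d \right)} = -5 - 3 = -8$)
$M{\left(c \right)} = - 6 c$ ($M{\left(c \right)} = c \left(-6\right) = - 6 c$)
$M{\left(H{\left(-5 \right)} \right)} F{\left(-6,9 \right)} = \left(-6\right) \left(-8\right) \left(-4\right) = 48 \left(-4\right) = -192$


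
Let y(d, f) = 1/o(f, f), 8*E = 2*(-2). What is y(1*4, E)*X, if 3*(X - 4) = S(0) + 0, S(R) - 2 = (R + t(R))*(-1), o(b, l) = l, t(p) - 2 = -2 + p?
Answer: -28/3 ≈ -9.3333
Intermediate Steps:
E = -1/2 (E = (2*(-2))/8 = (1/8)*(-4) = -1/2 ≈ -0.50000)
t(p) = p (t(p) = 2 + (-2 + p) = p)
y(d, f) = 1/f
S(R) = 2 - 2*R (S(R) = 2 + (R + R)*(-1) = 2 + (2*R)*(-1) = 2 - 2*R)
X = 14/3 (X = 4 + ((2 - 2*0) + 0)/3 = 4 + ((2 + 0) + 0)/3 = 4 + (2 + 0)/3 = 4 + (1/3)*2 = 4 + 2/3 = 14/3 ≈ 4.6667)
y(1*4, E)*X = (14/3)/(-1/2) = -2*14/3 = -28/3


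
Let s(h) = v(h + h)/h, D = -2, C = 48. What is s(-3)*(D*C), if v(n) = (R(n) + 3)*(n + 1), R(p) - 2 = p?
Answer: 160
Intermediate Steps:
R(p) = 2 + p
v(n) = (1 + n)*(5 + n) (v(n) = ((2 + n) + 3)*(n + 1) = (5 + n)*(1 + n) = (1 + n)*(5 + n))
s(h) = (5 + 4*h² + 12*h)/h (s(h) = (5 + (h + h)² + 6*(h + h))/h = (5 + (2*h)² + 6*(2*h))/h = (5 + 4*h² + 12*h)/h)
s(-3)*(D*C) = (12 + 4*(-3) + 5/(-3))*(-2*48) = (12 - 12 + 5*(-⅓))*(-96) = (12 - 12 - 5/3)*(-96) = -5/3*(-96) = 160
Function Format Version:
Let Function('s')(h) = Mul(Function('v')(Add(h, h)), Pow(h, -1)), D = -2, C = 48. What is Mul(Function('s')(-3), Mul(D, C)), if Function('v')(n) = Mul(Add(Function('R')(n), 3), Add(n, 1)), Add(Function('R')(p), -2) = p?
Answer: 160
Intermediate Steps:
Function('R')(p) = Add(2, p)
Function('v')(n) = Mul(Add(1, n), Add(5, n)) (Function('v')(n) = Mul(Add(Add(2, n), 3), Add(n, 1)) = Mul(Add(5, n), Add(1, n)) = Mul(Add(1, n), Add(5, n)))
Function('s')(h) = Mul(Pow(h, -1), Add(5, Mul(4, Pow(h, 2)), Mul(12, h))) (Function('s')(h) = Mul(Add(5, Pow(Add(h, h), 2), Mul(6, Add(h, h))), Pow(h, -1)) = Mul(Add(5, Pow(Mul(2, h), 2), Mul(6, Mul(2, h))), Pow(h, -1)) = Mul(Add(5, Mul(4, Pow(h, 2)), Mul(12, h)), Pow(h, -1)) = Mul(Pow(h, -1), Add(5, Mul(4, Pow(h, 2)), Mul(12, h))))
Mul(Function('s')(-3), Mul(D, C)) = Mul(Add(12, Mul(4, -3), Mul(5, Pow(-3, -1))), Mul(-2, 48)) = Mul(Add(12, -12, Mul(5, Rational(-1, 3))), -96) = Mul(Add(12, -12, Rational(-5, 3)), -96) = Mul(Rational(-5, 3), -96) = 160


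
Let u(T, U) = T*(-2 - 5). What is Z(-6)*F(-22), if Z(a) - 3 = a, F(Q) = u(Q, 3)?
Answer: -462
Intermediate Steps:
u(T, U) = -7*T (u(T, U) = T*(-7) = -7*T)
F(Q) = -7*Q
Z(a) = 3 + a
Z(-6)*F(-22) = (3 - 6)*(-7*(-22)) = -3*154 = -462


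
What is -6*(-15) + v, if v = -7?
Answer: 83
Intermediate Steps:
-6*(-15) + v = -6*(-15) - 7 = 90 - 7 = 83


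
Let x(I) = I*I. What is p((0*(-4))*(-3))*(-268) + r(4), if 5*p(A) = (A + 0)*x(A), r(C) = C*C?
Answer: 16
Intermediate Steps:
x(I) = I²
r(C) = C²
p(A) = A³/5 (p(A) = ((A + 0)*A²)/5 = (A*A²)/5 = A³/5)
p((0*(-4))*(-3))*(-268) + r(4) = (((0*(-4))*(-3))³/5)*(-268) + 4² = ((0*(-3))³/5)*(-268) + 16 = ((⅕)*0³)*(-268) + 16 = ((⅕)*0)*(-268) + 16 = 0*(-268) + 16 = 0 + 16 = 16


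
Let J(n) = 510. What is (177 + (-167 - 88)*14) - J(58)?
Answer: -3903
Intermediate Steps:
(177 + (-167 - 88)*14) - J(58) = (177 + (-167 - 88)*14) - 1*510 = (177 - 255*14) - 510 = (177 - 3570) - 510 = -3393 - 510 = -3903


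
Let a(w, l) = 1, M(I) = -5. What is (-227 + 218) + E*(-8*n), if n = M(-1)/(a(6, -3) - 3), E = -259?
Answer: 5171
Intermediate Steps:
n = 5/2 (n = -5/(1 - 3) = -5/(-2) = -1/2*(-5) = 5/2 ≈ 2.5000)
(-227 + 218) + E*(-8*n) = (-227 + 218) - (-2072)*5/2 = -9 - 259*(-20) = -9 + 5180 = 5171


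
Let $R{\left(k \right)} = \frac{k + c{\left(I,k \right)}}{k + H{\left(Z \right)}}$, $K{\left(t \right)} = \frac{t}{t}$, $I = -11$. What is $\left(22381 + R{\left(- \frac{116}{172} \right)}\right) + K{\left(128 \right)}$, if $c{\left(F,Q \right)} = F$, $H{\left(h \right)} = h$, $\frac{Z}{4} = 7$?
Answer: $\frac{26298348}{1175} \approx 22382.0$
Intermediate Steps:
$Z = 28$ ($Z = 4 \cdot 7 = 28$)
$K{\left(t \right)} = 1$
$R{\left(k \right)} = \frac{-11 + k}{28 + k}$ ($R{\left(k \right)} = \frac{k - 11}{k + 28} = \frac{-11 + k}{28 + k}$)
$\left(22381 + R{\left(- \frac{116}{172} \right)}\right) + K{\left(128 \right)} = \left(22381 + \frac{-11 - \frac{116}{172}}{28 - \frac{116}{172}}\right) + 1 = \left(22381 + \frac{-11 - \frac{29}{43}}{28 - \frac{29}{43}}\right) + 1 = \left(22381 + \frac{1}{\frac{1175}{43}} \left(- \frac{502}{43}\right)\right) + 1 = \left(22381 + \frac{43}{1175} \left(- \frac{502}{43}\right)\right) + 1 = \left(22381 - \frac{502}{1175}\right) + 1 = \frac{26297173}{1175} + 1 = \frac{26298348}{1175}$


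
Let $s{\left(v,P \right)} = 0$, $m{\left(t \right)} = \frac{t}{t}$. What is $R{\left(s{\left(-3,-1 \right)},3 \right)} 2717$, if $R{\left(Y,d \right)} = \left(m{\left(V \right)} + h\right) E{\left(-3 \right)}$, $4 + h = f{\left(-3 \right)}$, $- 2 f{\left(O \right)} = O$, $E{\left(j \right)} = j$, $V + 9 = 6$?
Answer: $\frac{24453}{2} \approx 12227.0$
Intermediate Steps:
$V = -3$ ($V = -9 + 6 = -3$)
$f{\left(O \right)} = - \frac{O}{2}$
$m{\left(t \right)} = 1$
$h = - \frac{5}{2}$ ($h = -4 - - \frac{3}{2} = -4 + \frac{3}{2} = - \frac{5}{2} \approx -2.5$)
$R{\left(Y,d \right)} = \frac{9}{2}$ ($R{\left(Y,d \right)} = \left(1 - \frac{5}{2}\right) \left(-3\right) = \left(- \frac{3}{2}\right) \left(-3\right) = \frac{9}{2}$)
$R{\left(s{\left(-3,-1 \right)},3 \right)} 2717 = \frac{9}{2} \cdot 2717 = \frac{24453}{2}$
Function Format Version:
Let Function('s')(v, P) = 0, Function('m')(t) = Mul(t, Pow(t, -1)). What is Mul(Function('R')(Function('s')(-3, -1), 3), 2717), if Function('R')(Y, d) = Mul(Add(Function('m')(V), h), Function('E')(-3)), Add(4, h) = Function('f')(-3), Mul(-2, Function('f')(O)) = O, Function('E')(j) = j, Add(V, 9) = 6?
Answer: Rational(24453, 2) ≈ 12227.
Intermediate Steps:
V = -3 (V = Add(-9, 6) = -3)
Function('f')(O) = Mul(Rational(-1, 2), O)
Function('m')(t) = 1
h = Rational(-5, 2) (h = Add(-4, Mul(Rational(-1, 2), -3)) = Add(-4, Rational(3, 2)) = Rational(-5, 2) ≈ -2.5000)
Function('R')(Y, d) = Rational(9, 2) (Function('R')(Y, d) = Mul(Add(1, Rational(-5, 2)), -3) = Mul(Rational(-3, 2), -3) = Rational(9, 2))
Mul(Function('R')(Function('s')(-3, -1), 3), 2717) = Mul(Rational(9, 2), 2717) = Rational(24453, 2)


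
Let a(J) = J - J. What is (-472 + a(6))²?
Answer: 222784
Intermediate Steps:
a(J) = 0
(-472 + a(6))² = (-472 + 0)² = (-472)² = 222784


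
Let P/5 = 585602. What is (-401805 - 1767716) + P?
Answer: 758489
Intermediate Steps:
P = 2928010 (P = 5*585602 = 2928010)
(-401805 - 1767716) + P = (-401805 - 1767716) + 2928010 = -2169521 + 2928010 = 758489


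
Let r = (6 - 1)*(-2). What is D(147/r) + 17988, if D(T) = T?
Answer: 179733/10 ≈ 17973.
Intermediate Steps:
r = -10 (r = 5*(-2) = -10)
D(147/r) + 17988 = 147/(-10) + 17988 = 147*(-⅒) + 17988 = -147/10 + 17988 = 179733/10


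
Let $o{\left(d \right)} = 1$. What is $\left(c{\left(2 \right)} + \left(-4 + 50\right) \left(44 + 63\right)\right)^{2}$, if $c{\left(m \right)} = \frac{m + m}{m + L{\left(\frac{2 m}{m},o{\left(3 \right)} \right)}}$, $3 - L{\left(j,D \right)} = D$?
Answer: $24235929$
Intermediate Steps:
$L{\left(j,D \right)} = 3 - D$
$c{\left(m \right)} = \frac{2 m}{2 + m}$ ($c{\left(m \right)} = \frac{m + m}{m + \left(3 - 1\right)} = \frac{2 m}{m + \left(3 - 1\right)} = \frac{2 m}{m + 2} = \frac{2 m}{2 + m}$)
$\left(c{\left(2 \right)} + \left(-4 + 50\right) \left(44 + 63\right)\right)^{2} = \left(2 \cdot 2 \frac{1}{2 + 2} + \left(-4 + 50\right) \left(44 + 63\right)\right)^{2} = \left(2 \cdot 2 \cdot \frac{1}{4} + 46 \cdot 107\right)^{2} = \left(2 \cdot 2 \cdot \frac{1}{4} + 4922\right)^{2} = \left(1 + 4922\right)^{2} = 4923^{2} = 24235929$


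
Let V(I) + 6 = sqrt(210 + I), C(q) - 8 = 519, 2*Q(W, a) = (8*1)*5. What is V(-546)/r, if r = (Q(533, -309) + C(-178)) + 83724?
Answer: -6/84271 + 4*I*sqrt(21)/84271 ≈ -7.1199e-5 + 0.00021752*I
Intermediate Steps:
Q(W, a) = 20 (Q(W, a) = ((8*1)*5)/2 = (8*5)/2 = (1/2)*40 = 20)
C(q) = 527 (C(q) = 8 + 519 = 527)
r = 84271 (r = (20 + 527) + 83724 = 547 + 83724 = 84271)
V(I) = -6 + sqrt(210 + I)
V(-546)/r = (-6 + sqrt(210 - 546))/84271 = (-6 + sqrt(-336))*(1/84271) = (-6 + 4*I*sqrt(21))*(1/84271) = -6/84271 + 4*I*sqrt(21)/84271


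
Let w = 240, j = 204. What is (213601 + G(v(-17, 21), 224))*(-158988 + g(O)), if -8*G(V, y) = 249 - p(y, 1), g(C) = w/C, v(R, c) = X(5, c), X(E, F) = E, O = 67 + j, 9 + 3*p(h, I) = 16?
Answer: -9201779124478/271 ≈ -3.3955e+10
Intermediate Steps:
p(h, I) = 7/3 (p(h, I) = -3 + (⅓)*16 = -3 + 16/3 = 7/3)
O = 271 (O = 67 + 204 = 271)
v(R, c) = 5
g(C) = 240/C
G(V, y) = -185/6 (G(V, y) = -(249 - 1*7/3)/8 = -(249 - 7/3)/8 = -⅛*740/3 = -185/6)
(213601 + G(v(-17, 21), 224))*(-158988 + g(O)) = (213601 - 185/6)*(-158988 + 240/271) = 1281421*(-158988 + 240*(1/271))/6 = 1281421*(-158988 + 240/271)/6 = (1281421/6)*(-43085508/271) = -9201779124478/271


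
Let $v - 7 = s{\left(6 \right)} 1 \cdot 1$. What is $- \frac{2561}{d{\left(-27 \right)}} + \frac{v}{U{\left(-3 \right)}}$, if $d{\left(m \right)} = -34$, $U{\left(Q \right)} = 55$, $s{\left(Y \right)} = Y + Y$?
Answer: $\frac{141501}{1870} \approx 75.669$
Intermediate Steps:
$s{\left(Y \right)} = 2 Y$
$v = 19$ ($v = 7 + 2 \cdot 6 \cdot 1 \cdot 1 = 7 + 12 \cdot 1 \cdot 1 = 7 + 12 \cdot 1 = 7 + 12 = 19$)
$- \frac{2561}{d{\left(-27 \right)}} + \frac{v}{U{\left(-3 \right)}} = - \frac{2561}{-34} + \frac{19}{55} = \left(-2561\right) \left(- \frac{1}{34}\right) + 19 \cdot \frac{1}{55} = \frac{2561}{34} + \frac{19}{55} = \frac{141501}{1870}$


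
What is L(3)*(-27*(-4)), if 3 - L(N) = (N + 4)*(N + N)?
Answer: -4212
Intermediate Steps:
L(N) = 3 - 2*N*(4 + N) (L(N) = 3 - (N + 4)*(N + N) = 3 - (4 + N)*2*N = 3 - 2*N*(4 + N))
L(3)*(-27*(-4)) = (3 - 8*3 - 2*3²)*(-27*(-4)) = (3 - 24 - 2*9)*108 = (3 - 24 - 18)*108 = -39*108 = -4212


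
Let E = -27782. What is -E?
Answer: 27782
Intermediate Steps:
-E = -1*(-27782) = 27782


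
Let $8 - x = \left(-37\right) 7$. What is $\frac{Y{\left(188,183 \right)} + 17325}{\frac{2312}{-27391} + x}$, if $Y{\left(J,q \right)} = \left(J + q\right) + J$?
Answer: $\frac{489860644}{7311085} \approx 67.002$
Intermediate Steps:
$Y{\left(J,q \right)} = q + 2 J$
$x = 267$ ($x = 8 - \left(-37\right) 7 = 8 - -259 = 8 + 259 = 267$)
$\frac{Y{\left(188,183 \right)} + 17325}{\frac{2312}{-27391} + x} = \frac{\left(183 + 2 \cdot 188\right) + 17325}{\frac{2312}{-27391} + 267} = \frac{\left(183 + 376\right) + 17325}{2312 \left(- \frac{1}{27391}\right) + 267} = \frac{559 + 17325}{- \frac{2312}{27391} + 267} = \frac{17884}{\frac{7311085}{27391}} = 17884 \cdot \frac{27391}{7311085} = \frac{489860644}{7311085}$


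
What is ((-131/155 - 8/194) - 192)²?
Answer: 8410272602209/226051225 ≈ 37205.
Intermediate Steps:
((-131/155 - 8/194) - 192)² = ((-131*1/155 - 8*1/194) - 192)² = ((-131/155 - 4/97) - 192)² = (-13327/15035 - 192)² = (-2900047/15035)² = 8410272602209/226051225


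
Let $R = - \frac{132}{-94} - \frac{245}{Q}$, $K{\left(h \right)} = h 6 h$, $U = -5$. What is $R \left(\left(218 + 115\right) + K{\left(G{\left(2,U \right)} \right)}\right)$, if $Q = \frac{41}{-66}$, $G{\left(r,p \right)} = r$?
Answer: $\frac{272282472}{1927} \approx 1.413 \cdot 10^{5}$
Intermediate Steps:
$Q = - \frac{41}{66}$ ($Q = 41 \left(- \frac{1}{66}\right) = - \frac{41}{66} \approx -0.62121$)
$K{\left(h \right)} = 6 h^{2}$ ($K{\left(h \right)} = 6 h h = 6 h^{2}$)
$R = \frac{762696}{1927}$ ($R = - \frac{132}{-94} - \frac{245}{- \frac{41}{66}} = \left(-132\right) \left(- \frac{1}{94}\right) - - \frac{16170}{41} = \frac{66}{47} + \frac{16170}{41} = \frac{762696}{1927} \approx 395.79$)
$R \left(\left(218 + 115\right) + K{\left(G{\left(2,U \right)} \right)}\right) = \frac{762696 \left(\left(218 + 115\right) + 6 \cdot 2^{2}\right)}{1927} = \frac{762696 \left(333 + 6 \cdot 4\right)}{1927} = \frac{762696 \left(333 + 24\right)}{1927} = \frac{762696}{1927} \cdot 357 = \frac{272282472}{1927}$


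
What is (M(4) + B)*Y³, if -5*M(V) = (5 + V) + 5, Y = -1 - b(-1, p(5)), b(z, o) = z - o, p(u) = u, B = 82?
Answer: 9900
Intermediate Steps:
Y = 5 (Y = -1 - (-1 - 1*5) = -1 - (-1 - 5) = -1 - 1*(-6) = -1 + 6 = 5)
M(V) = -2 - V/5 (M(V) = -((5 + V) + 5)/5 = -(10 + V)/5 = -2 - V/5)
(M(4) + B)*Y³ = ((-2 - ⅕*4) + 82)*5³ = ((-2 - ⅘) + 82)*125 = (-14/5 + 82)*125 = (396/5)*125 = 9900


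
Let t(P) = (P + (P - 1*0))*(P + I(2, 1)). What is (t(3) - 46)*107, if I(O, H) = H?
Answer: -2354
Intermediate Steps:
t(P) = 2*P*(1 + P) (t(P) = (P + (P - 1*0))*(P + 1) = (P + (P + 0))*(1 + P) = (P + P)*(1 + P) = (2*P)*(1 + P) = 2*P*(1 + P))
(t(3) - 46)*107 = (2*3*(1 + 3) - 46)*107 = (2*3*4 - 46)*107 = (24 - 46)*107 = -22*107 = -2354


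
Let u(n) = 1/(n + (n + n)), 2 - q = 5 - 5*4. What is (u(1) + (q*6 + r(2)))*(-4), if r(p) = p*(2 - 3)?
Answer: -1204/3 ≈ -401.33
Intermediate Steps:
q = 17 (q = 2 - (5 - 5*4) = 2 - (5 - 20) = 2 - 1*(-15) = 2 + 15 = 17)
u(n) = 1/(3*n) (u(n) = 1/(n + 2*n) = 1/(3*n))
r(p) = -p (r(p) = p*(-1) = -p)
(u(1) + (q*6 + r(2)))*(-4) = ((⅓)/1 + (17*6 - 1*2))*(-4) = ((⅓)*1 + (102 - 2))*(-4) = (⅓ + 100)*(-4) = (301/3)*(-4) = -1204/3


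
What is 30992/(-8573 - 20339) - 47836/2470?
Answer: -3508617/171665 ≈ -20.439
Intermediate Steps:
30992/(-8573 - 20339) - 47836/2470 = 30992/(-28912) - 47836*1/2470 = 30992*(-1/28912) - 23918/1235 = -149/139 - 23918/1235 = -3508617/171665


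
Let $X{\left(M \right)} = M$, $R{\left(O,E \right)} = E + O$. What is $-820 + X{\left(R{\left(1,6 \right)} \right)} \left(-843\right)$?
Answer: $-6721$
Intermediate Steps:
$-820 + X{\left(R{\left(1,6 \right)} \right)} \left(-843\right) = -820 + \left(6 + 1\right) \left(-843\right) = -820 + 7 \left(-843\right) = -820 - 5901 = -6721$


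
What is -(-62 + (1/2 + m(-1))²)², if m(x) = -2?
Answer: -57121/16 ≈ -3570.1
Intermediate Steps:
-(-62 + (1/2 + m(-1))²)² = -(-62 + (1/2 - 2)²)² = -(-62 + (½ - 2)²)² = -(-62 + (-3/2)²)² = -(-62 + 9/4)² = -(-239/4)² = -1*57121/16 = -57121/16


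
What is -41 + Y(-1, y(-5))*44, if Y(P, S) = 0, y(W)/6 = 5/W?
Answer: -41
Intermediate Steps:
y(W) = 30/W (y(W) = 6*(5/W) = 30/W)
-41 + Y(-1, y(-5))*44 = -41 + 0*44 = -41 + 0 = -41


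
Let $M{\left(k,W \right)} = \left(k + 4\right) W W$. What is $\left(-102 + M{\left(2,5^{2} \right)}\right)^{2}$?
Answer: $13307904$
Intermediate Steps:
$M{\left(k,W \right)} = W^{2} \left(4 + k\right)$ ($M{\left(k,W \right)} = \left(4 + k\right) W^{2} = W^{2} \left(4 + k\right)$)
$\left(-102 + M{\left(2,5^{2} \right)}\right)^{2} = \left(-102 + \left(5^{2}\right)^{2} \left(4 + 2\right)\right)^{2} = \left(-102 + 25^{2} \cdot 6\right)^{2} = \left(-102 + 625 \cdot 6\right)^{2} = \left(-102 + 3750\right)^{2} = 3648^{2} = 13307904$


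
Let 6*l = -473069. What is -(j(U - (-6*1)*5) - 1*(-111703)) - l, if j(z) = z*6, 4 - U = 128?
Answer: -193765/6 ≈ -32294.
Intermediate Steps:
U = -124 (U = 4 - 1*128 = 4 - 128 = -124)
j(z) = 6*z
l = -473069/6 (l = (1/6)*(-473069) = -473069/6 ≈ -78845.)
-(j(U - (-6*1)*5) - 1*(-111703)) - l = -(6*(-124 - (-6*1)*5) - 1*(-111703)) - 1*(-473069/6) = -(6*(-124 - (-6)*5) + 111703) + 473069/6 = -(6*(-124 - 1*(-30)) + 111703) + 473069/6 = -(6*(-124 + 30) + 111703) + 473069/6 = -(6*(-94) + 111703) + 473069/6 = -(-564 + 111703) + 473069/6 = -1*111139 + 473069/6 = -111139 + 473069/6 = -193765/6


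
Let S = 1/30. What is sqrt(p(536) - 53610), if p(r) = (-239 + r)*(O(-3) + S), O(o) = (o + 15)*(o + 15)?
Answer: I*sqrt(1083210)/10 ≈ 104.08*I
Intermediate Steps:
O(o) = (15 + o)**2 (O(o) = (15 + o)*(15 + o) = (15 + o)**2)
S = 1/30 ≈ 0.033333
p(r) = -1032719/30 + 4321*r/30 (p(r) = (-239 + r)*((15 - 3)**2 + 1/30) = (-239 + r)*(12**2 + 1/30) = (-239 + r)*(144 + 1/30) = (-239 + r)*(4321/30) = -1032719/30 + 4321*r/30)
sqrt(p(536) - 53610) = sqrt((-1032719/30 + (4321/30)*536) - 53610) = sqrt((-1032719/30 + 1158028/15) - 53610) = sqrt(427779/10 - 53610) = sqrt(-108321/10) = I*sqrt(1083210)/10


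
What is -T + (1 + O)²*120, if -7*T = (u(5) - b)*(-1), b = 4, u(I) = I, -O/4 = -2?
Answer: 68039/7 ≈ 9719.9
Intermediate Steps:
O = 8 (O = -4*(-2) = 8)
T = ⅐ (T = -(5 - 1*4)*(-1)/7 = -(5 - 4)*(-1)/7 = -(-1)/7 = -⅐*(-1) = ⅐ ≈ 0.14286)
-T + (1 + O)²*120 = -1*⅐ + (1 + 8)²*120 = -⅐ + 9²*120 = -⅐ + 81*120 = -⅐ + 9720 = 68039/7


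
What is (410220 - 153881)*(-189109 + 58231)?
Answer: -33549135642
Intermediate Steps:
(410220 - 153881)*(-189109 + 58231) = 256339*(-130878) = -33549135642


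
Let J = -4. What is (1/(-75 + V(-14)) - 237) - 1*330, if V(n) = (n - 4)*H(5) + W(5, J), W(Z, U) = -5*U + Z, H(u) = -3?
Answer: -2267/4 ≈ -566.75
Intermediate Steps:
W(Z, U) = Z - 5*U
V(n) = 37 - 3*n (V(n) = (n - 4)*(-3) + (5 - 5*(-4)) = (-4 + n)*(-3) + (5 + 20) = (12 - 3*n) + 25 = 37 - 3*n)
(1/(-75 + V(-14)) - 237) - 1*330 = (1/(-75 + (37 - 3*(-14))) - 237) - 1*330 = (1/(-75 + (37 + 42)) - 237) - 330 = (1/(-75 + 79) - 237) - 330 = (1/4 - 237) - 330 = (¼ - 237) - 330 = -947/4 - 330 = -2267/4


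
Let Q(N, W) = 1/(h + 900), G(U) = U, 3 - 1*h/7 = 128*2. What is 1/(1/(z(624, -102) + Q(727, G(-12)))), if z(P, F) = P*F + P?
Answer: -54893905/871 ≈ -63024.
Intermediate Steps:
h = -1771 (h = 21 - 896*2 = 21 - 7*256 = 21 - 1792 = -1771)
z(P, F) = P + F*P (z(P, F) = F*P + P = P + F*P)
Q(N, W) = -1/871 (Q(N, W) = 1/(-1771 + 900) = 1/(-871) = -1/871)
1/(1/(z(624, -102) + Q(727, G(-12)))) = 1/(1/(624*(1 - 102) - 1/871)) = 1/(1/(624*(-101) - 1/871)) = 1/(1/(-63024 - 1/871)) = 1/(1/(-54893905/871)) = 1/(-871/54893905) = -54893905/871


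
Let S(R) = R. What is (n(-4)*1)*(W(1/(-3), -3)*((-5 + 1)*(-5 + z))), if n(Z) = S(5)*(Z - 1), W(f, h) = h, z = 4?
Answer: 300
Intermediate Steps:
n(Z) = -5 + 5*Z (n(Z) = 5*(Z - 1) = 5*(-1 + Z) = -5 + 5*Z)
(n(-4)*1)*(W(1/(-3), -3)*((-5 + 1)*(-5 + z))) = ((-5 + 5*(-4))*1)*(-3*(-5 + 1)*(-5 + 4)) = ((-5 - 20)*1)*(-(-12)*(-1)) = (-25*1)*(-3*4) = -25*(-12) = 300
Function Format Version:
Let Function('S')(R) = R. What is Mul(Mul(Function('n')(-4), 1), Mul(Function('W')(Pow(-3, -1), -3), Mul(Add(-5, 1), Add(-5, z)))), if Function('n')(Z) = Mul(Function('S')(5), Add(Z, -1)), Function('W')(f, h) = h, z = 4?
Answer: 300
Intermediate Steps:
Function('n')(Z) = Add(-5, Mul(5, Z)) (Function('n')(Z) = Mul(5, Add(Z, -1)) = Mul(5, Add(-1, Z)) = Add(-5, Mul(5, Z)))
Mul(Mul(Function('n')(-4), 1), Mul(Function('W')(Pow(-3, -1), -3), Mul(Add(-5, 1), Add(-5, z)))) = Mul(Mul(Add(-5, Mul(5, -4)), 1), Mul(-3, Mul(Add(-5, 1), Add(-5, 4)))) = Mul(Mul(Add(-5, -20), 1), Mul(-3, Mul(-4, -1))) = Mul(Mul(-25, 1), Mul(-3, 4)) = Mul(-25, -12) = 300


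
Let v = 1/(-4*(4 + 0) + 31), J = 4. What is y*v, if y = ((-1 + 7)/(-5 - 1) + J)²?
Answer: ⅗ ≈ 0.60000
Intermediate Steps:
y = 9 (y = ((-1 + 7)/(-5 - 1) + 4)² = (6/(-6) + 4)² = (6*(-⅙) + 4)² = (-1 + 4)² = 3² = 9)
v = 1/15 (v = 1/(-4*4 + 31) = 1/(-16 + 31) = 1/15 ≈ 0.066667)
y*v = 9*(1/15) = ⅗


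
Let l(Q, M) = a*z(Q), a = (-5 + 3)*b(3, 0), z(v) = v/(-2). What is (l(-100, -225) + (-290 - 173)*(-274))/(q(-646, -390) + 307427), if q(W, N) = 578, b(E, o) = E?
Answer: 126562/308005 ≈ 0.41091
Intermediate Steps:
z(v) = -v/2 (z(v) = v*(-½) = -v/2)
a = -6 (a = (-5 + 3)*3 = -2*3 = -6)
l(Q, M) = 3*Q (l(Q, M) = -(-3)*Q = 3*Q)
(l(-100, -225) + (-290 - 173)*(-274))/(q(-646, -390) + 307427) = (3*(-100) + (-290 - 173)*(-274))/(578 + 307427) = (-300 - 463*(-274))/308005 = (-300 + 126862)*(1/308005) = 126562*(1/308005) = 126562/308005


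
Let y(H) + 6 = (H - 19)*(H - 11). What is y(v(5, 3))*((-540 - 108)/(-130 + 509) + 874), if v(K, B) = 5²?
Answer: 25786644/379 ≈ 68039.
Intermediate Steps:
v(K, B) = 25
y(H) = -6 + (-19 + H)*(-11 + H) (y(H) = -6 + (H - 19)*(H - 11) = -6 + (-19 + H)*(-11 + H))
y(v(5, 3))*((-540 - 108)/(-130 + 509) + 874) = (203 + 25² - 30*25)*((-540 - 108)/(-130 + 509) + 874) = (203 + 625 - 750)*(-648/379 + 874) = 78*(-648*1/379 + 874) = 78*(-648/379 + 874) = 78*(330598/379) = 25786644/379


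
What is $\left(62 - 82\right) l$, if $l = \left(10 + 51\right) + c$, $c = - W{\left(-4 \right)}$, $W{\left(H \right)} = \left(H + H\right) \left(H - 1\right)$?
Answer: $-420$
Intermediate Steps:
$W{\left(H \right)} = 2 H \left(-1 + H\right)$
$c = -40$ ($c = - 2 \left(-4\right) \left(-1 - 4\right) = - 2 \left(-4\right) \left(-5\right) = \left(-1\right) 40 = -40$)
$l = 21$ ($l = \left(10 + 51\right) - 40 = 61 - 40 = 21$)
$\left(62 - 82\right) l = \left(62 - 82\right) 21 = \left(-20\right) 21 = -420$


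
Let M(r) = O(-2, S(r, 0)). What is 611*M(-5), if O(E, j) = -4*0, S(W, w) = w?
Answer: 0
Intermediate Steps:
O(E, j) = 0
M(r) = 0
611*M(-5) = 611*0 = 0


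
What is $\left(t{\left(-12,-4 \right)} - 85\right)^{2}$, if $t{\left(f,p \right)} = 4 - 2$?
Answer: $6889$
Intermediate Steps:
$t{\left(f,p \right)} = 2$
$\left(t{\left(-12,-4 \right)} - 85\right)^{2} = \left(2 - 85\right)^{2} = \left(-83\right)^{2} = 6889$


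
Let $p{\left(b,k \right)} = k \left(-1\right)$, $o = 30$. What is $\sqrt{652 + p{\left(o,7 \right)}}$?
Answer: $\sqrt{645} \approx 25.397$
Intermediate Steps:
$p{\left(b,k \right)} = - k$
$\sqrt{652 + p{\left(o,7 \right)}} = \sqrt{652 - 7} = \sqrt{645}$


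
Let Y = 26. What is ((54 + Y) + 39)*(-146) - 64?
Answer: -17438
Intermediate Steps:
((54 + Y) + 39)*(-146) - 64 = ((54 + 26) + 39)*(-146) - 64 = (80 + 39)*(-146) - 64 = 119*(-146) - 64 = -17374 - 64 = -17438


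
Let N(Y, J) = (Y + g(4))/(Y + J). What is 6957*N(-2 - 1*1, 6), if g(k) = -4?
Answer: -16233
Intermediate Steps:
N(Y, J) = (-4 + Y)/(J + Y) (N(Y, J) = (Y - 4)/(Y + J) = (-4 + Y)/(J + Y))
6957*N(-2 - 1*1, 6) = 6957*((-4 + (-2 - 1*1))/(6 + (-2 - 1*1))) = 6957*((-4 + (-2 - 1))/(6 + (-2 - 1))) = 6957*((-4 - 3)/(6 - 3)) = 6957*(-7/3) = -16233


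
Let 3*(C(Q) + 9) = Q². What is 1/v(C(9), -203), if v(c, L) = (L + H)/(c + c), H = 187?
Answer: -9/4 ≈ -2.2500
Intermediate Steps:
C(Q) = -9 + Q²/3
v(c, L) = (187 + L)/(2*c) (v(c, L) = (L + 187)/(c + c) = (187 + L)/((2*c)) = (187 + L)*(1/(2*c)) = (187 + L)/(2*c))
1/v(C(9), -203) = 1/((187 - 203)/(2*(-9 + (⅓)*9²))) = 1/((½)*(-16)/(-9 + (⅓)*81)) = 1/((½)*(-16)/(-9 + 27)) = 1/((½)*(-16)/18) = 1/((½)*(1/18)*(-16)) = 1/(-4/9) = -9/4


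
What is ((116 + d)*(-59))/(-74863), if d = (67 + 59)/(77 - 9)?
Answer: 236413/2545342 ≈ 0.092881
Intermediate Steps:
d = 63/34 (d = 126/68 = 126*(1/68) = 63/34 ≈ 1.8529)
((116 + d)*(-59))/(-74863) = ((116 + 63/34)*(-59))/(-74863) = ((4007/34)*(-59))*(-1/74863) = -236413/34*(-1/74863) = 236413/2545342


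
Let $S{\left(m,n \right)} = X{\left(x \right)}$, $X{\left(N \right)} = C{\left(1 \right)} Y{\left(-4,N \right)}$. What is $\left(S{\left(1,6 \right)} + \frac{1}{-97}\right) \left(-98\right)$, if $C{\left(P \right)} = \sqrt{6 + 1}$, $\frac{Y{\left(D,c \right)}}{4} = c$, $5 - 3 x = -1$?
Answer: $\frac{98}{97} - 784 \sqrt{7} \approx -2073.3$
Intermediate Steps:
$x = 2$ ($x = \frac{5}{3} - - \frac{1}{3} = \frac{5}{3} + \frac{1}{3} = 2$)
$Y{\left(D,c \right)} = 4 c$
$C{\left(P \right)} = \sqrt{7}$
$X{\left(N \right)} = 4 N \sqrt{7}$ ($X{\left(N \right)} = \sqrt{7} \cdot 4 N = 4 N \sqrt{7}$)
$S{\left(m,n \right)} = 8 \sqrt{7}$ ($S{\left(m,n \right)} = 4 \cdot 2 \sqrt{7} = 8 \sqrt{7}$)
$\left(S{\left(1,6 \right)} + \frac{1}{-97}\right) \left(-98\right) = \left(8 \sqrt{7} + \frac{1}{-97}\right) \left(-98\right) = \left(8 \sqrt{7} - \frac{1}{97}\right) \left(-98\right) = \left(- \frac{1}{97} + 8 \sqrt{7}\right) \left(-98\right) = \frac{98}{97} - 784 \sqrt{7}$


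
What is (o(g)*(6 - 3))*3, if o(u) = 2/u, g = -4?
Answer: -9/2 ≈ -4.5000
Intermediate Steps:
(o(g)*(6 - 3))*3 = ((2/(-4))*(6 - 3))*3 = ((2*(-1/4))*3)*3 = -1/2*3*3 = -3/2*3 = -9/2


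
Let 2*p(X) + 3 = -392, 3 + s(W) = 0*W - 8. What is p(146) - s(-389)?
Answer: -373/2 ≈ -186.50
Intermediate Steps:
s(W) = -11 (s(W) = -3 + (0*W - 8) = -3 + (0 - 8) = -3 - 8 = -11)
p(X) = -395/2 (p(X) = -3/2 + (1/2)*(-392) = -3/2 - 196 = -395/2)
p(146) - s(-389) = -395/2 - 1*(-11) = -395/2 + 11 = -373/2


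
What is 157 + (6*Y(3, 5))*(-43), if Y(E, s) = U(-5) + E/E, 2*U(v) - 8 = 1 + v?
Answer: -617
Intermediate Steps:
U(v) = 9/2 + v/2 (U(v) = 4 + (1 + v)/2 = 4 + (½ + v/2) = 9/2 + v/2)
Y(E, s) = 3 (Y(E, s) = (9/2 + (½)*(-5)) + E/E = (9/2 - 5/2) + 1 = 2 + 1 = 3)
157 + (6*Y(3, 5))*(-43) = 157 + (6*3)*(-43) = 157 + 18*(-43) = 157 - 774 = -617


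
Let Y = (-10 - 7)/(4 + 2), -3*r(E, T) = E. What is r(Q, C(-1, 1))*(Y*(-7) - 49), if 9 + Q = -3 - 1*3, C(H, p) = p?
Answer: -875/6 ≈ -145.83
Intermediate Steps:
Q = -15 (Q = -9 + (-3 - 1*3) = -9 + (-3 - 3) = -9 - 6 = -15)
r(E, T) = -E/3
Y = -17/6 ≈ -2.8333
r(Q, C(-1, 1))*(Y*(-7) - 49) = (-⅓*(-15))*(-17/6*(-7) - 49) = 5*(119/6 - 49) = 5*(-175/6) = -875/6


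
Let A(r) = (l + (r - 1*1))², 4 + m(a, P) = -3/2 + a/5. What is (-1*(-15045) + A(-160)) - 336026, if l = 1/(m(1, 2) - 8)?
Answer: -5218887980/17689 ≈ -2.9504e+5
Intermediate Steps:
m(a, P) = -11/2 + a/5 (m(a, P) = -4 + (-3/2 + a/5) = -11/2 + a/5)
l = -10/133 (l = 1/((-11/2 + (⅕)*1) - 8) = 1/((-11/2 + ⅕) - 8) = 1/(-53/10 - 8) = 1/(-133/10) = -10/133 ≈ -0.075188)
A(r) = (-143/133 + r)² (A(r) = (-10/133 + (r - 1*1))² = (-10/133 + (r - 1))² = (-10/133 + (-1 + r))² = (-143/133 + r)²)
(-1*(-15045) + A(-160)) - 336026 = (-1*(-15045) + (-143 + 133*(-160))²/17689) - 336026 = (15045 + (-143 - 21280)²/17689) - 336026 = (15045 + (1/17689)*(-21423)²) - 336026 = (15045 + (1/17689)*458944929) - 336026 = (15045 + 458944929/17689) - 336026 = 725075934/17689 - 336026 = -5218887980/17689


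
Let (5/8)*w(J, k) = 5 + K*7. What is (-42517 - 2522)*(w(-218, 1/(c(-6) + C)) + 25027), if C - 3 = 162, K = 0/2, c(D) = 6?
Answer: -1127551365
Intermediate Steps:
K = 0 (K = 0*(½) = 0)
C = 165 (C = 3 + 162 = 165)
w(J, k) = 8 (w(J, k) = 8*(5 + 0*7)/5 = 8*(5 + 0)/5 = (8/5)*5 = 8)
(-42517 - 2522)*(w(-218, 1/(c(-6) + C)) + 25027) = (-42517 - 2522)*(8 + 25027) = -45039*25035 = -1127551365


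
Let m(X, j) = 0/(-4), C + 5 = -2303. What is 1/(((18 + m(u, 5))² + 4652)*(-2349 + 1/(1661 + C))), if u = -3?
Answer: -647/7562544704 ≈ -8.5553e-8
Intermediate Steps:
C = -2308 (C = -5 - 2303 = -2308)
m(X, j) = 0 (m(X, j) = 0*(-¼) = 0)
1/(((18 + m(u, 5))² + 4652)*(-2349 + 1/(1661 + C))) = 1/(((18 + 0)² + 4652)*(-2349 + 1/(1661 - 2308))) = 1/((18² + 4652)*(-2349 + 1/(-647))) = 1/((324 + 4652)*(-2349 - 1/647)) = 1/(4976*(-1519804/647)) = 1/(-7562544704/647) = -647/7562544704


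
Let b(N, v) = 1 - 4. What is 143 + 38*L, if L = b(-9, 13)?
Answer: 29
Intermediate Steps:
b(N, v) = -3
L = -3
143 + 38*L = 143 + 38*(-3) = 143 - 114 = 29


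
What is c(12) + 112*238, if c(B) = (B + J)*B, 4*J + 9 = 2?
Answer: 26779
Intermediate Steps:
J = -7/4 (J = -9/4 + (¼)*2 = -9/4 + ½ = -7/4 ≈ -1.7500)
c(B) = B*(-7/4 + B) (c(B) = (B - 7/4)*B = (-7/4 + B)*B = B*(-7/4 + B))
c(12) + 112*238 = (¼)*12*(-7 + 4*12) + 112*238 = (¼)*12*(-7 + 48) + 26656 = (¼)*12*41 + 26656 = 123 + 26656 = 26779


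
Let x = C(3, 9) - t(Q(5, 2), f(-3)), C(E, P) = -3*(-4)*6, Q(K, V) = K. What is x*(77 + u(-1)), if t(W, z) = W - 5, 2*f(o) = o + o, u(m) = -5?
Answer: 5184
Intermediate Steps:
C(E, P) = 72 (C(E, P) = 12*6 = 72)
f(o) = o (f(o) = (o + o)/2 = (2*o)/2 = o)
t(W, z) = -5 + W
x = 72 (x = 72 - (-5 + 5) = 72 - 1*0 = 72 + 0 = 72)
x*(77 + u(-1)) = 72*(77 - 5) = 72*72 = 5184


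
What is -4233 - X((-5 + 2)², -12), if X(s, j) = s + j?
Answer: -4230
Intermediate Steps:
X(s, j) = j + s
-4233 - X((-5 + 2)², -12) = -4233 - (-12 + (-5 + 2)²) = -4233 - (-12 + (-3)²) = -4233 - (-12 + 9) = -4233 - 1*(-3) = -4233 + 3 = -4230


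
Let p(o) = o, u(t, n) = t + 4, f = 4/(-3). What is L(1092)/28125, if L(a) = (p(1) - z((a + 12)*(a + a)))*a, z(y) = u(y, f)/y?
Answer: -1/15525000 ≈ -6.4412e-8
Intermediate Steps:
f = -4/3 (f = 4*(-1/3) = -4/3 ≈ -1.3333)
u(t, n) = 4 + t
z(y) = (4 + y)/y
L(a) = a*(1 - (4 + 2*a*(12 + a))/(2*a*(12 + a))) (L(a) = (1 - (4 + (a + 12)*(a + a))/((a + 12)*(a + a)))*a = (1 - (4 + (12 + a)*(2*a))/((12 + a)*(2*a)))*a = (1 - (4 + 2*a*(12 + a))/(2*a*(12 + a)))*a = a*(1 - (4 + 2*a*(12 + a))/(2*a*(12 + a))))
L(1092)/28125 = -2/(12 + 1092)/28125 = -2/1104*(1/28125) = -2*1/1104*(1/28125) = -1/552*1/28125 = -1/15525000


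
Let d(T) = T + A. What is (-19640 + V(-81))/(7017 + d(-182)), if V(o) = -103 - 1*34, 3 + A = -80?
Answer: -19777/6752 ≈ -2.9291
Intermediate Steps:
A = -83 (A = -3 - 80 = -83)
V(o) = -137 (V(o) = -103 - 34 = -137)
d(T) = -83 + T (d(T) = T - 83 = -83 + T)
(-19640 + V(-81))/(7017 + d(-182)) = (-19640 - 137)/(7017 + (-83 - 182)) = -19777/(7017 - 265) = -19777/6752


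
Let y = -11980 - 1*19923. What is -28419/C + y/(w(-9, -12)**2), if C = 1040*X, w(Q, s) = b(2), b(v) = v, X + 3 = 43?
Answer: -331819619/41600 ≈ -7976.4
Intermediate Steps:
X = 40 (X = -3 + 43 = 40)
w(Q, s) = 2
y = -31903 (y = -11980 - 19923 = -31903)
C = 41600 (C = 1040*40 = 41600)
-28419/C + y/(w(-9, -12)**2) = -28419/41600 - 31903/(2**2) = -28419*1/41600 - 31903/4 = -28419/41600 - 31903*1/4 = -28419/41600 - 31903/4 = -331819619/41600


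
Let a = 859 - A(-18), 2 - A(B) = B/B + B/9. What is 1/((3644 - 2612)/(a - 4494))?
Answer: -1819/516 ≈ -3.5252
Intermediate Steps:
A(B) = 1 - B/9 (A(B) = 2 - (B/B + B/9) = 2 - (1 + B*(⅑)) = 2 - (1 + B/9) = 2 + (-1 - B/9) = 1 - B/9)
a = 856 (a = 859 - (1 - ⅑*(-18)) = 859 - (1 + 2) = 859 - 1*3 = 859 - 3 = 856)
1/((3644 - 2612)/(a - 4494)) = 1/((3644 - 2612)/(856 - 4494)) = 1/(1032/(-3638)) = 1/(1032*(-1/3638)) = 1/(-516/1819) = -1819/516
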